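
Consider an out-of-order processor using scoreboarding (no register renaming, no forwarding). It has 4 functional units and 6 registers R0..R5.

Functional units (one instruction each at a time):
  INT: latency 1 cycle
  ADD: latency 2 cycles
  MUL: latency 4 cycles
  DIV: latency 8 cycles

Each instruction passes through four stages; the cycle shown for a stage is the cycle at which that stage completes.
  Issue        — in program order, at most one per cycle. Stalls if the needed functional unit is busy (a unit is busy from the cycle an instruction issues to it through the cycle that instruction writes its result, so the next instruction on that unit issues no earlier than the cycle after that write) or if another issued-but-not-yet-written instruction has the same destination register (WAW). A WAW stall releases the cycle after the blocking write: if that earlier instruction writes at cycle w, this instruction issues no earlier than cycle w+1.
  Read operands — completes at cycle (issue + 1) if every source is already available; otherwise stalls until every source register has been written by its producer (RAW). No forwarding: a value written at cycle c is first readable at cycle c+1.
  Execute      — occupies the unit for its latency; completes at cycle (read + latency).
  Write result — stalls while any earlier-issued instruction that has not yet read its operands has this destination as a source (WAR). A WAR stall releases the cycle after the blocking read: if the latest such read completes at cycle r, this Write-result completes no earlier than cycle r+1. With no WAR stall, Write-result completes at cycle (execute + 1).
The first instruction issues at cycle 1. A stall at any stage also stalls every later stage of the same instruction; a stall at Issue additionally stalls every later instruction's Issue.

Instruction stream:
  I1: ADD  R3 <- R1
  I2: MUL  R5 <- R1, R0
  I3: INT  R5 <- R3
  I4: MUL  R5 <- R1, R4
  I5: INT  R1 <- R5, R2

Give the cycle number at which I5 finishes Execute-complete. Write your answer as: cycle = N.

cycle = 21

[1] I1 issues→ADD
[2] I1 reads · I2 issues→MUL
[3] I2 reads
[4] I1 exec-done
[5] I1 writes R3
[7] I2 exec-done
[8] I2 writes R5
[9] I3 issues→INT
[10] I3 reads
[11] I3 exec-done
[12] I3 writes R5
[13] I4 issues→MUL
[14] I4 reads · I5 issues→INT
[18] I4 exec-done
[19] I4 writes R5
[20] I5 reads
[21] I5 exec-done
[22] I5 writes R1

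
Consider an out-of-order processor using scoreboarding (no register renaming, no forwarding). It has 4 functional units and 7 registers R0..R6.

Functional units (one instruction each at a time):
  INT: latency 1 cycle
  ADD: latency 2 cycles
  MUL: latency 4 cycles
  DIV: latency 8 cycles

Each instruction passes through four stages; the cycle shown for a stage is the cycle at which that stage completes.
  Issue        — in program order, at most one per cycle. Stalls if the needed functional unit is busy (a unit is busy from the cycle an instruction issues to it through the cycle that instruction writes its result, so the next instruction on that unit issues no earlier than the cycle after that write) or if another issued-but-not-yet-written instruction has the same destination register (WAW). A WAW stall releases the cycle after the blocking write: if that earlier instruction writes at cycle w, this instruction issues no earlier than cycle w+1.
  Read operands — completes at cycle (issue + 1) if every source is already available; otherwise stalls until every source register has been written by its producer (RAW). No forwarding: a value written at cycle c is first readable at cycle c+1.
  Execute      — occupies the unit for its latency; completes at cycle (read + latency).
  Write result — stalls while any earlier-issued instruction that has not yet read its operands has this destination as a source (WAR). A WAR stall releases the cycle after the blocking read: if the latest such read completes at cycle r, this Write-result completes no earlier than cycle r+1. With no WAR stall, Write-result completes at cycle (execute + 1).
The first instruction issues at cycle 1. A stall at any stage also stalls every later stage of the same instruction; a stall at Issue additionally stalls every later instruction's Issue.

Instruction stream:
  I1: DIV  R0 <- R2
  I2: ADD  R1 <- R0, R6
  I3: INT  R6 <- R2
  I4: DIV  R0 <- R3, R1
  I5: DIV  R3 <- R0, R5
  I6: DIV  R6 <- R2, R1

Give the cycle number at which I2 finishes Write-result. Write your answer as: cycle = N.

cycle = 15

I1  is:1  ro:2  ex:10  wr:11
I2  is:2  ro:12  ex:14  wr:15  — RAW R0: wait I1 write@11
I3  is:3  ro:4  ex:5  wr:13  — WAR R6: wait I2 read@12
I4  is:12  ro:16  ex:24  wr:25  — struct: DIV busy until I1 writes@11, RAW R1: wait I2 write@15
I5  is:26  ro:27  ex:35  wr:36  — struct: DIV busy until I4 writes@25
I6  is:37  ro:38  ex:46  wr:47  — struct: DIV busy until I5 writes@36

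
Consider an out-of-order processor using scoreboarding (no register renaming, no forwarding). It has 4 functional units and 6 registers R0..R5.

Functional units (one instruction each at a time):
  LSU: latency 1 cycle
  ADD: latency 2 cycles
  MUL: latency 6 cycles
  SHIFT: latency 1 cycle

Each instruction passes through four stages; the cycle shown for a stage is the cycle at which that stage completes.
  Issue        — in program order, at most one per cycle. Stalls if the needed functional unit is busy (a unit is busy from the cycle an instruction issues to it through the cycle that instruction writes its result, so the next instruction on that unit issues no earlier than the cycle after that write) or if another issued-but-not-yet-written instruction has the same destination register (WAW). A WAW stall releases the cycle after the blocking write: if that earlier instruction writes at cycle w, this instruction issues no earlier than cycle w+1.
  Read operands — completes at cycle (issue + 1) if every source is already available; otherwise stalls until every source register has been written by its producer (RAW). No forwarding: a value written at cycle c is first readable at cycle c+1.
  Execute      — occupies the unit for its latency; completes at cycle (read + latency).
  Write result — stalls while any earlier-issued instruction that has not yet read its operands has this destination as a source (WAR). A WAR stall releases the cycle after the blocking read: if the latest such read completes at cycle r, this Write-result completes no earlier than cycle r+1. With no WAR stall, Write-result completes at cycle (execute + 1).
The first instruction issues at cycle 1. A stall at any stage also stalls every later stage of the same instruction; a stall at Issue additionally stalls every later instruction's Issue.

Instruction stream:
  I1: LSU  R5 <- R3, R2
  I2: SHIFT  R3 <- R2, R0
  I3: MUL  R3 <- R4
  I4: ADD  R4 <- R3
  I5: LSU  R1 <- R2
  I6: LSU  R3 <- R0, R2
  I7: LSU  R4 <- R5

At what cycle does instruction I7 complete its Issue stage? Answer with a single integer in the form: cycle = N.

cycle = 19

[1] I1 dispatched to LSU
[2] I1 operands ready; I2 dispatched to SHIFT
[3] I1 complete; I2 operands ready
[4] R5←I1; I2 complete
[5] R3←I2
[6] I3 dispatched to MUL
[7] I3 operands ready; I4 dispatched to ADD
[8] I5 dispatched to LSU
[9] I5 operands ready
[10] I5 complete
[11] R1←I5
[13] I3 complete
[14] R3←I3
[15] I4 operands ready; I6 dispatched to LSU
[16] I6 operands ready
[17] I4 complete; I6 complete
[18] R4←I4; R3←I6
[19] I7 dispatched to LSU
[20] I7 operands ready
[21] I7 complete
[22] R4←I7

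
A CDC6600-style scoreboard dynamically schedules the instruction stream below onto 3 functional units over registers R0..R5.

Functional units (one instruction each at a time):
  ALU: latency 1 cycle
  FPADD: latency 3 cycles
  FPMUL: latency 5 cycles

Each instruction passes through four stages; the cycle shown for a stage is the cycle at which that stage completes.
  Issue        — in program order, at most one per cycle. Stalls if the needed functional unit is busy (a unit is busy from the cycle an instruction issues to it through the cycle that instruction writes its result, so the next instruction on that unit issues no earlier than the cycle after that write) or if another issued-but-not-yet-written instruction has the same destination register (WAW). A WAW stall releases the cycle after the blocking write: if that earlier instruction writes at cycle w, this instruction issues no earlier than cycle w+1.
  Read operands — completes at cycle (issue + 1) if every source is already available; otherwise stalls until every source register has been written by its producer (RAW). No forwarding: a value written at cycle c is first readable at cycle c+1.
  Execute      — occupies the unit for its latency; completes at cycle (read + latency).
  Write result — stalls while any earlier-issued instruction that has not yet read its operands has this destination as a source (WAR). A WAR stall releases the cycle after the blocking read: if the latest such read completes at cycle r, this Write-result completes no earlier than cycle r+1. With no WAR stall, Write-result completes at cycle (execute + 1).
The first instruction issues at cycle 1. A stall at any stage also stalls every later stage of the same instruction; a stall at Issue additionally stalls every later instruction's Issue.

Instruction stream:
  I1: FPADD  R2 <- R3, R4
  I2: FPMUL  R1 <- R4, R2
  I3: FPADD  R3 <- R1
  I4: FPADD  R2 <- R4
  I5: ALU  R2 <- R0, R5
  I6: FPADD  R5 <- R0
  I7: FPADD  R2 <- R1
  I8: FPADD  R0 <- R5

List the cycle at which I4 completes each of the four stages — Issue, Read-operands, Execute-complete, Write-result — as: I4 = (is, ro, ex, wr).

1) issue 1, read 2, done 5, write 6
2) issue 2, read 7, done 12, write 13  <RAW R2: wait I1 write@6>
3) issue 7, read 14, done 17, write 18  <struct: FPADD busy until I1 writes@6 / RAW R1: wait I2 write@13>
4) issue 19, read 20, done 23, write 24  <struct: FPADD busy until I3 writes@18>
5) issue 25, read 26, done 27, write 28  <WAW R2: wait I4 write@24>
6) issue 26, read 27, done 30, write 31
7) issue 32, read 33, done 36, write 37  <struct: FPADD busy until I6 writes@31>
8) issue 38, read 39, done 42, write 43  <struct: FPADD busy until I7 writes@37>

I4 = (19, 20, 23, 24)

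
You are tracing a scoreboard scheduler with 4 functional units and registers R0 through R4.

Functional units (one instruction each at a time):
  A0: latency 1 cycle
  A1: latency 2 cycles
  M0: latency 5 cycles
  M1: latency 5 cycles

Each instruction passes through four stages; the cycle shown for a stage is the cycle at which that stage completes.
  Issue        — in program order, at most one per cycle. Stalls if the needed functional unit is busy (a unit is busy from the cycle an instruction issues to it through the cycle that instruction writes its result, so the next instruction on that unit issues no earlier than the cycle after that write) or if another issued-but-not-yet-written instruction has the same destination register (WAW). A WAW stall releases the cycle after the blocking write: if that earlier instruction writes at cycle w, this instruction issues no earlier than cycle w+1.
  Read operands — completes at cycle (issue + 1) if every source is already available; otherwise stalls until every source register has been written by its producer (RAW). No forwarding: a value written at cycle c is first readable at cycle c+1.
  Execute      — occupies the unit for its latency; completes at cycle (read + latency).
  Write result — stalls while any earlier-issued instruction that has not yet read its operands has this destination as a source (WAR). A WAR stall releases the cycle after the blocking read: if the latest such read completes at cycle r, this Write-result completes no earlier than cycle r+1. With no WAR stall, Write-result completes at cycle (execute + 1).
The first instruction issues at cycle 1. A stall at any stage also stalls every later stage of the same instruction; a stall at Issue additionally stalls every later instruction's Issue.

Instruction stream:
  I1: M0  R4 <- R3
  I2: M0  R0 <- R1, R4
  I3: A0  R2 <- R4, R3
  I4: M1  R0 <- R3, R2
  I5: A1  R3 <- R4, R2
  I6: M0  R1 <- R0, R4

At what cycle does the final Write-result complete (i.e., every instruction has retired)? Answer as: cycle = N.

cycle = 31

[I1] 1/2/7/8
[I2] 9/10/15/16  (struct: M0 busy until I1 writes@8)
[I3] 10/11/12/13
[I4] 17/18/23/24  (WAW R0: wait I2 write@16)
[I5] 18/19/21/22
[I6] 19/25/30/31  (RAW R0: wait I4 write@24)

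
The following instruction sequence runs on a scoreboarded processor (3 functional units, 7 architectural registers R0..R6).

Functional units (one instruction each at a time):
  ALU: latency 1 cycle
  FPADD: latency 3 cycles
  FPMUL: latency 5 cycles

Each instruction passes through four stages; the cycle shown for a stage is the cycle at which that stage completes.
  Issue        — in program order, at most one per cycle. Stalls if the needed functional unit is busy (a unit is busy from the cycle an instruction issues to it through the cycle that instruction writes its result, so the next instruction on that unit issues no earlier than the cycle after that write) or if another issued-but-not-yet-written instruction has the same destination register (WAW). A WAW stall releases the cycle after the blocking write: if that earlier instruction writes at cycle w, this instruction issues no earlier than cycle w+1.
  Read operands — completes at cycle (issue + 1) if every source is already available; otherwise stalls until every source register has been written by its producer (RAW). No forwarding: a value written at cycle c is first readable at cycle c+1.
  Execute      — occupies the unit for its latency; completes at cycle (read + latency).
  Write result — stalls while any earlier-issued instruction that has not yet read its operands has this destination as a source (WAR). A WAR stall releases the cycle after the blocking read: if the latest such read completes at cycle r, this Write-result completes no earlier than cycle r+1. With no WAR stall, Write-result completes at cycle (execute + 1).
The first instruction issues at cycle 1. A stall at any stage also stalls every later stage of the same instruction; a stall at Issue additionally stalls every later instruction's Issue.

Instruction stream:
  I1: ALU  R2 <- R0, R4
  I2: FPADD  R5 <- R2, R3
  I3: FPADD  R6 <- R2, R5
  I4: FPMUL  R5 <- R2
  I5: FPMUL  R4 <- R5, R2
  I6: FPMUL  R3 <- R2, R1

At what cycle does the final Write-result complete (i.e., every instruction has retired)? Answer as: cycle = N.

c1: I1 issues→ALU
c2: I1 reads | I2 issues→FPADD
c3: I1 exec-done
c4: I1 writes R2
c5: I2 reads
c8: I2 exec-done
c9: I2 writes R5
c10: I3 issues→FPADD
c11: I3 reads | I4 issues→FPMUL
c12: I4 reads
c14: I3 exec-done
c15: I3 writes R6
c17: I4 exec-done
c18: I4 writes R5
c19: I5 issues→FPMUL
c20: I5 reads
c25: I5 exec-done
c26: I5 writes R4
c27: I6 issues→FPMUL
c28: I6 reads
c33: I6 exec-done
c34: I6 writes R3

cycle = 34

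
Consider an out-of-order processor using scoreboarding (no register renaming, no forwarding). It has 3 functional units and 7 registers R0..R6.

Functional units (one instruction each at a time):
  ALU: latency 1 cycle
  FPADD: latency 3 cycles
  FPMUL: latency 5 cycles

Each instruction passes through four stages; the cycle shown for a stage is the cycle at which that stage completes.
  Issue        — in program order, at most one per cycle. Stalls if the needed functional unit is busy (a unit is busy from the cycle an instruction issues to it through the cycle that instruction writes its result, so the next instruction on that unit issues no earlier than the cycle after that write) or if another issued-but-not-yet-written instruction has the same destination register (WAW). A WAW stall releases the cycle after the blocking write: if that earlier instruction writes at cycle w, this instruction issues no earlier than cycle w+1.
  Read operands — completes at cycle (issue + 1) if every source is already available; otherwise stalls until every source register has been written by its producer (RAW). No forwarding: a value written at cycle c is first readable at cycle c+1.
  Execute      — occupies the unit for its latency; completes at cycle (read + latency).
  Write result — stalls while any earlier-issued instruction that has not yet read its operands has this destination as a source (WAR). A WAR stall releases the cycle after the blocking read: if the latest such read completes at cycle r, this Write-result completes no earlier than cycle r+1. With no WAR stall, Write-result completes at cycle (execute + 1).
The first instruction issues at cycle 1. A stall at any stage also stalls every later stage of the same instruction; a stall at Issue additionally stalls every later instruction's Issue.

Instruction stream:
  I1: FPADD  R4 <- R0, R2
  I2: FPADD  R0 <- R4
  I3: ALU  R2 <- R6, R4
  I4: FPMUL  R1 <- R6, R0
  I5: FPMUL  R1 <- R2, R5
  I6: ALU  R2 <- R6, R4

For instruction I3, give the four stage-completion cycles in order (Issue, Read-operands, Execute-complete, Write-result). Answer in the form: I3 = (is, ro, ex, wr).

  I1 | 1 | 2 | 5 | 6
  I2 | 7 | 8 | 11 | 12   struct: FPADD busy until I1 writes@6
  I3 | 8 | 9 | 10 | 11
  I4 | 9 | 13 | 18 | 19   RAW R0: wait I2 write@12
  I5 | 20 | 21 | 26 | 27   struct: FPMUL busy until I4 writes@19
  I6 | 21 | 22 | 23 | 24

I3 = (8, 9, 10, 11)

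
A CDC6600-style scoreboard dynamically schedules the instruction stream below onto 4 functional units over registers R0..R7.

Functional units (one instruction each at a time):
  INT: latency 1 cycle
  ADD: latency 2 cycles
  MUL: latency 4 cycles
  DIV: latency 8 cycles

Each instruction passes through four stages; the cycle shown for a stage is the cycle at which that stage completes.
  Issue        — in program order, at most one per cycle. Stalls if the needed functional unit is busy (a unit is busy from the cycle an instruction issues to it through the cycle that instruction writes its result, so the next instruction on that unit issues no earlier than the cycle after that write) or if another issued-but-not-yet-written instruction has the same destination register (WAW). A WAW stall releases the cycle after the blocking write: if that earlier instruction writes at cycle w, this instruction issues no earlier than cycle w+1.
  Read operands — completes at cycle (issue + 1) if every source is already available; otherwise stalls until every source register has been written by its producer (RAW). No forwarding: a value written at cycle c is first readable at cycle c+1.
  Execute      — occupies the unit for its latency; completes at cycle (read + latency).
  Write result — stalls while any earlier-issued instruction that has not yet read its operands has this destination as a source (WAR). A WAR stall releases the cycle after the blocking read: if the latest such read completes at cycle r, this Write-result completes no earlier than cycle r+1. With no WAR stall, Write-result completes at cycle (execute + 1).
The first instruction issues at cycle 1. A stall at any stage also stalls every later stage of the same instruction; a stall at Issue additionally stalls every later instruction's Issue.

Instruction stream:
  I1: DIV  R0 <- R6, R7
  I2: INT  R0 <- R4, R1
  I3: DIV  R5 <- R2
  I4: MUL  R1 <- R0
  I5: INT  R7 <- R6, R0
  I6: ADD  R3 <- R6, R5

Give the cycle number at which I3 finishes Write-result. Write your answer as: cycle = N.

t=1  issue I1 (DIV)
t=2  I1 read-ops
t=10  I1 finished on DIV
t=11  I1→R0
t=12  issue I2 (INT)
t=13  I2 read-ops · issue I3 (DIV)
t=14  I2 finished on INT · I3 read-ops · issue I4 (MUL)
t=15  I2→R0
t=16  I4 read-ops · issue I5 (INT)
t=17  I5 read-ops · issue I6 (ADD)
t=18  I5 finished on INT
t=19  I5→R7
t=20  I4 finished on MUL
t=21  I4→R1
t=22  I3 finished on DIV
t=23  I3→R5
t=24  I6 read-ops
t=26  I6 finished on ADD
t=27  I6→R3

cycle = 23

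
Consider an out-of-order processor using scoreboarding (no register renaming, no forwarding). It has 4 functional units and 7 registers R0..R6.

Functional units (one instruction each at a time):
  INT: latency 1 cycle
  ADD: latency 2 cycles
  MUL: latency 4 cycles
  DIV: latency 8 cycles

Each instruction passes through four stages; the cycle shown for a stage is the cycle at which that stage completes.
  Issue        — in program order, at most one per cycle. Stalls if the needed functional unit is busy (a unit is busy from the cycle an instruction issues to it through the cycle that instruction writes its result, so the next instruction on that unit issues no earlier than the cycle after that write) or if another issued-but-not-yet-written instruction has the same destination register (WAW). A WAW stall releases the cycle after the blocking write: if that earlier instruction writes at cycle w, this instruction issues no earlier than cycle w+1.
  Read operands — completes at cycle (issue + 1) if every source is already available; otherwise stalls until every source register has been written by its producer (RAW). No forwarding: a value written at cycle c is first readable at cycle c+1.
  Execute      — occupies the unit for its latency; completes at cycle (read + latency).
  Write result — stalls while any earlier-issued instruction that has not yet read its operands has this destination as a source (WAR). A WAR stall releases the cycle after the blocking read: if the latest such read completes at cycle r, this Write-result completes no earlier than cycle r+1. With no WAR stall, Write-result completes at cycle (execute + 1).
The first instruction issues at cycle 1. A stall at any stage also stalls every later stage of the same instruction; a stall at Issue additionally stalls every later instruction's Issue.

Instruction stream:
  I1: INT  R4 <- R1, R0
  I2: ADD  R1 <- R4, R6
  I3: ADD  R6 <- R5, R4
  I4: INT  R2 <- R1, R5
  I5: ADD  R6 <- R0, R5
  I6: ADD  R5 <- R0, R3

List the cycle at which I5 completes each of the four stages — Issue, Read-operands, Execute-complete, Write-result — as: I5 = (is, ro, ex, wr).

t=1  I1 issues→INT
t=2  I1 reads · I2 issues→ADD
t=3  I1 exec-done
t=4  I1 writes R4
t=5  I2 reads
t=7  I2 exec-done
t=8  I2 writes R1
t=9  I3 issues→ADD
t=10  I3 reads · I4 issues→INT
t=11  I4 reads
t=12  I3 exec-done · I4 exec-done
t=13  I3 writes R6 · I4 writes R2
t=14  I5 issues→ADD
t=15  I5 reads
t=17  I5 exec-done
t=18  I5 writes R6
t=19  I6 issues→ADD
t=20  I6 reads
t=22  I6 exec-done
t=23  I6 writes R5

I5 = (14, 15, 17, 18)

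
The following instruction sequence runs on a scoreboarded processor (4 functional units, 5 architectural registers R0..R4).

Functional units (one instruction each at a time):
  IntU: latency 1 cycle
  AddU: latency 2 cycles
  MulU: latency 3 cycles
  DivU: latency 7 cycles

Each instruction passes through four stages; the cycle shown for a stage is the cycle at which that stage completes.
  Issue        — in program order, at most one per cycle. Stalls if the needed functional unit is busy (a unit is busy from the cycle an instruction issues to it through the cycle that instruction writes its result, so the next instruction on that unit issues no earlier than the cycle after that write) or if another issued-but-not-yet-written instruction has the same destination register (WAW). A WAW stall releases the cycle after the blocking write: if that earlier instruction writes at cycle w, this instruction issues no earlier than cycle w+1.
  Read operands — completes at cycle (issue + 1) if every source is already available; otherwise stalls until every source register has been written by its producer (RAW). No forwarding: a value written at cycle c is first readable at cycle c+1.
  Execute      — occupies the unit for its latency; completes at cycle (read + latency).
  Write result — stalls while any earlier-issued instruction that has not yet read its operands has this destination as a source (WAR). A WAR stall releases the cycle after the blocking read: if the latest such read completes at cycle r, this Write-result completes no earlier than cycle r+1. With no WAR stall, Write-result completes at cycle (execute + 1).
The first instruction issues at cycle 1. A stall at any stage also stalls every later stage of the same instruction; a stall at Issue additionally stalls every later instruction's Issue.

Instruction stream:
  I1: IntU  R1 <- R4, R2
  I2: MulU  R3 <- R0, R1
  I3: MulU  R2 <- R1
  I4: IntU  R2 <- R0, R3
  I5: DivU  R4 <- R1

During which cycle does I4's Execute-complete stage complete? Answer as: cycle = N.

  I1 | 1 | 2 | 3 | 4
  I2 | 2 | 5 | 8 | 9   RAW R1: wait I1 write@4
  I3 | 10 | 11 | 14 | 15   struct: MulU busy until I2 writes@9
  I4 | 16 | 17 | 18 | 19   WAW R2: wait I3 write@15
  I5 | 17 | 18 | 25 | 26

cycle = 18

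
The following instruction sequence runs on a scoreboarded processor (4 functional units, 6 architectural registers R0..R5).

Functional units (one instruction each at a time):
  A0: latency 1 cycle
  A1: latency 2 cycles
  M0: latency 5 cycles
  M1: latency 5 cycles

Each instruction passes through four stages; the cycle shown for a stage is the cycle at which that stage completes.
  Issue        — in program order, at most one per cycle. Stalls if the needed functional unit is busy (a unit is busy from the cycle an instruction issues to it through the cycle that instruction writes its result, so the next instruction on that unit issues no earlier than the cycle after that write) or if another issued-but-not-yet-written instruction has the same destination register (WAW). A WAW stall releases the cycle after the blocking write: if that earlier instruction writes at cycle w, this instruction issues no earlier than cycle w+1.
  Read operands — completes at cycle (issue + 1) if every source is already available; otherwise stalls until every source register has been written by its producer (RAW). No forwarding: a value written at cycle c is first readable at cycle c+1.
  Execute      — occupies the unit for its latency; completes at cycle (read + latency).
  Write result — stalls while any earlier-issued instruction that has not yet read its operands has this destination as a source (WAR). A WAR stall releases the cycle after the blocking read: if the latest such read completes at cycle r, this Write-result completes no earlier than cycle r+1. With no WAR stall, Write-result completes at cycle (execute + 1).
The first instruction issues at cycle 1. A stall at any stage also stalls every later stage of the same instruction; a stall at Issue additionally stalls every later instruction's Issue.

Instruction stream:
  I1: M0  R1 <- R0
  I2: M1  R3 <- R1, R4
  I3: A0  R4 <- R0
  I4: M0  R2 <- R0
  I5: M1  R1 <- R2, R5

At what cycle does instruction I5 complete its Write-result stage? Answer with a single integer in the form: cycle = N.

t=1  I1 dispatched to M0
t=2  I1 operands ready · I2 dispatched to M1
t=3  I3 dispatched to A0
t=4  I3 operands ready
t=5  I3 complete
t=7  I1 complete
t=8  R1←I1
t=9  I2 operands ready · I4 dispatched to M0
t=10  R4←I3 · I4 operands ready
t=14  I2 complete
t=15  R3←I2 · I4 complete
t=16  R2←I4 · I5 dispatched to M1
t=17  I5 operands ready
t=22  I5 complete
t=23  R1←I5

cycle = 23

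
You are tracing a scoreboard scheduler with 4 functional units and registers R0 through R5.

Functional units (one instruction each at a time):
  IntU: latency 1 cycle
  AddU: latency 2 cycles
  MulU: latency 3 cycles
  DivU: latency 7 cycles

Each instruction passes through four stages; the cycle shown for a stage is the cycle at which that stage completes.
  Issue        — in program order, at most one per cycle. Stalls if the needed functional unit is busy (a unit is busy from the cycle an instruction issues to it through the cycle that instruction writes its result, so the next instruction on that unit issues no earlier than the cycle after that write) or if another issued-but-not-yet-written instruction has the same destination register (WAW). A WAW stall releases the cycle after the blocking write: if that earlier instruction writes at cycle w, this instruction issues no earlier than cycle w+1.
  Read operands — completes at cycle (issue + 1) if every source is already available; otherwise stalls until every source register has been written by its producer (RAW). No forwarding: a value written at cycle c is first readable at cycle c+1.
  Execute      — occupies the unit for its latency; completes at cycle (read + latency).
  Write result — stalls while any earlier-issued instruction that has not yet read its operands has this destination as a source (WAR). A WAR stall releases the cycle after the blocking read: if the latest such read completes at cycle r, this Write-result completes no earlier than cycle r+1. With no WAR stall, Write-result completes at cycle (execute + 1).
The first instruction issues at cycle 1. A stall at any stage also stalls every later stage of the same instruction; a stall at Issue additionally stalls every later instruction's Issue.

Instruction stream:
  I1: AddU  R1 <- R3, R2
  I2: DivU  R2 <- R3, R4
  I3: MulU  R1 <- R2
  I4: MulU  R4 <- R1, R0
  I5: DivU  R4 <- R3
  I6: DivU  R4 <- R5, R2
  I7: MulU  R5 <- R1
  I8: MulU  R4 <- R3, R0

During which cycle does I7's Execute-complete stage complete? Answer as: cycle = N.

[1] I1 dispatched to AddU
[2] I1 operands ready; I2 dispatched to DivU
[3] I2 operands ready
[4] I1 complete
[5] R1←I1
[6] I3 dispatched to MulU
[10] I2 complete
[11] R2←I2
[12] I3 operands ready
[15] I3 complete
[16] R1←I3
[17] I4 dispatched to MulU
[18] I4 operands ready
[21] I4 complete
[22] R4←I4
[23] I5 dispatched to DivU
[24] I5 operands ready
[31] I5 complete
[32] R4←I5
[33] I6 dispatched to DivU
[34] I6 operands ready; I7 dispatched to MulU
[35] I7 operands ready
[38] I7 complete
[39] R5←I7
[41] I6 complete
[42] R4←I6
[43] I8 dispatched to MulU
[44] I8 operands ready
[47] I8 complete
[48] R4←I8

cycle = 38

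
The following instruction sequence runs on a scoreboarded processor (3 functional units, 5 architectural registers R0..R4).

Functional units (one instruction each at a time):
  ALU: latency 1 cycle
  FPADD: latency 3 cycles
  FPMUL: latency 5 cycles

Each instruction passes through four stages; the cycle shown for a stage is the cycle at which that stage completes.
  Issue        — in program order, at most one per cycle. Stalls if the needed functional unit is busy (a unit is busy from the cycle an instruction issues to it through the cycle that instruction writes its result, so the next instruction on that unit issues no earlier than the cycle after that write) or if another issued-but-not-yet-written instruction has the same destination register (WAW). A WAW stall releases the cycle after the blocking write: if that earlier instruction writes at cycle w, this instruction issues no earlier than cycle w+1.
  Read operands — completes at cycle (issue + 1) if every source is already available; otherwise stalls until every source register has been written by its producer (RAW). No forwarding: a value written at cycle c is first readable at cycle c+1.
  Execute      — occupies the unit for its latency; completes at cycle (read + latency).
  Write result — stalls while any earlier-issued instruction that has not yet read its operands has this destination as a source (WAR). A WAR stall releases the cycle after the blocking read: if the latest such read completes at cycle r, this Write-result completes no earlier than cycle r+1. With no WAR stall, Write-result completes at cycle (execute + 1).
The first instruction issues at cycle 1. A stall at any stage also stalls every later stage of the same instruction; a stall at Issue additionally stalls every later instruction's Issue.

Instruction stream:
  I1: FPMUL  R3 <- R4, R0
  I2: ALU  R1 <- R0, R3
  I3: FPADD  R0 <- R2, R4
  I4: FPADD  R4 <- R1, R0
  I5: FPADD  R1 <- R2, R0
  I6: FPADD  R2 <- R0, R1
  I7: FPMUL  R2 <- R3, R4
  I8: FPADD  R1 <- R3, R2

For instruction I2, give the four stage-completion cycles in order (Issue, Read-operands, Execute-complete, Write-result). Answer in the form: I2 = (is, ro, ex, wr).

I1 -> (1, 2, 7, 8)
I2 -> (2, 9, 10, 11)  // RAW R3: wait I1 write@8
I3 -> (3, 4, 7, 10)  // WAR R0: wait I2 read@9
I4 -> (11, 12, 15, 16)  // struct: FPADD busy until I3 writes@10
I5 -> (17, 18, 21, 22)  // struct: FPADD busy until I4 writes@16
I6 -> (23, 24, 27, 28)  // struct: FPADD busy until I5 writes@22
I7 -> (29, 30, 35, 36)  // WAW R2: wait I6 write@28
I8 -> (30, 37, 40, 41)  // RAW R2: wait I7 write@36

I2 = (2, 9, 10, 11)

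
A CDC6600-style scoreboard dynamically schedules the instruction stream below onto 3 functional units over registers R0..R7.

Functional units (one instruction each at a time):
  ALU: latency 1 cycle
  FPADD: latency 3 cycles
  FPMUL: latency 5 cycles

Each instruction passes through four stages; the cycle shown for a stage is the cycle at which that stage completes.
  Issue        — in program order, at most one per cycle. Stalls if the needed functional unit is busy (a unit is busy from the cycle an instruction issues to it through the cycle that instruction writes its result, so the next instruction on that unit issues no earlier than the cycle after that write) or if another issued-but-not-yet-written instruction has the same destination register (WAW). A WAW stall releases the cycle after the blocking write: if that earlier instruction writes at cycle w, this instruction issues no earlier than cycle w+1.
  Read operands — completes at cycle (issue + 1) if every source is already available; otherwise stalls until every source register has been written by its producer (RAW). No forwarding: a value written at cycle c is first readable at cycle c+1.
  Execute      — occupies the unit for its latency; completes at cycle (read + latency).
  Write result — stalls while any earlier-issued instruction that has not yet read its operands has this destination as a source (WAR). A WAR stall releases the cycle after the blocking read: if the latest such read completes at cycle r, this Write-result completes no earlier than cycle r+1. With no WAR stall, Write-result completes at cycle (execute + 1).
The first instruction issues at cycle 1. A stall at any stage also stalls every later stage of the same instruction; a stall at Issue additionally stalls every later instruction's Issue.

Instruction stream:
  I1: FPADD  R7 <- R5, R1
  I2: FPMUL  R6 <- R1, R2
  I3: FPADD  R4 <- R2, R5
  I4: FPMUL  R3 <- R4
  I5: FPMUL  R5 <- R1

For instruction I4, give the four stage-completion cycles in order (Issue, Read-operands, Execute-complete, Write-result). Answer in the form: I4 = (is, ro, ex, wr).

I4 = (10, 13, 18, 19)

[1] issue I1 (FPADD)
[2] I1 read-ops | issue I2 (FPMUL)
[3] I2 read-ops
[5] I1 finished on FPADD
[6] I1→R7
[7] issue I3 (FPADD)
[8] I2 finished on FPMUL | I3 read-ops
[9] I2→R6
[10] issue I4 (FPMUL)
[11] I3 finished on FPADD
[12] I3→R4
[13] I4 read-ops
[18] I4 finished on FPMUL
[19] I4→R3
[20] issue I5 (FPMUL)
[21] I5 read-ops
[26] I5 finished on FPMUL
[27] I5→R5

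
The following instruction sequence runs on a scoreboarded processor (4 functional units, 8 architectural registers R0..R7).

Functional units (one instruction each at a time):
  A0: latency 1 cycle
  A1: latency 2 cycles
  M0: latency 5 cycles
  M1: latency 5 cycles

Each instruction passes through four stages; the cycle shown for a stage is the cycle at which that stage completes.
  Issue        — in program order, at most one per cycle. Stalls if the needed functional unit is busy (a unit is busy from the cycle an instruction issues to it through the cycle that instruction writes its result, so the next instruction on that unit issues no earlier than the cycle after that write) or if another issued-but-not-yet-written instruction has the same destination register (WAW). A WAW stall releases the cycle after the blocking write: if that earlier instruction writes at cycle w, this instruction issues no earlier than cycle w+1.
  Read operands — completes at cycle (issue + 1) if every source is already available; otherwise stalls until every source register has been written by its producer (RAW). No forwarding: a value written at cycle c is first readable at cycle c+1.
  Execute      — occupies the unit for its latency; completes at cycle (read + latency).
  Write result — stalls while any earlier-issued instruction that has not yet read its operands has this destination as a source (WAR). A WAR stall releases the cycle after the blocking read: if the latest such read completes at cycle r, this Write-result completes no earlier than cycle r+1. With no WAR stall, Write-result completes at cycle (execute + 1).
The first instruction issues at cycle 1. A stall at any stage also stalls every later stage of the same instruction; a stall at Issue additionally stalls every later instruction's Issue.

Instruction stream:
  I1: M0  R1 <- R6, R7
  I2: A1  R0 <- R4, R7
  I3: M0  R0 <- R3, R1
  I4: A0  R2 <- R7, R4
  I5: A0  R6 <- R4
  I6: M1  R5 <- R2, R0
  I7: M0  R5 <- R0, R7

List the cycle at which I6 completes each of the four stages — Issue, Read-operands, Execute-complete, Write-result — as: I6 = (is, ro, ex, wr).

I6 = (15, 17, 22, 23)

I1  is:1  ro:2  ex:7  wr:8
I2  is:2  ro:3  ex:5  wr:6
I3  is:9  ro:10  ex:15  wr:16  — struct: M0 busy until I1 writes@8
I4  is:10  ro:11  ex:12  wr:13
I5  is:14  ro:15  ex:16  wr:17  — struct: A0 busy until I4 writes@13
I6  is:15  ro:17  ex:22  wr:23  — RAW R0: wait I3 write@16
I7  is:24  ro:25  ex:30  wr:31  — WAW R5: wait I6 write@23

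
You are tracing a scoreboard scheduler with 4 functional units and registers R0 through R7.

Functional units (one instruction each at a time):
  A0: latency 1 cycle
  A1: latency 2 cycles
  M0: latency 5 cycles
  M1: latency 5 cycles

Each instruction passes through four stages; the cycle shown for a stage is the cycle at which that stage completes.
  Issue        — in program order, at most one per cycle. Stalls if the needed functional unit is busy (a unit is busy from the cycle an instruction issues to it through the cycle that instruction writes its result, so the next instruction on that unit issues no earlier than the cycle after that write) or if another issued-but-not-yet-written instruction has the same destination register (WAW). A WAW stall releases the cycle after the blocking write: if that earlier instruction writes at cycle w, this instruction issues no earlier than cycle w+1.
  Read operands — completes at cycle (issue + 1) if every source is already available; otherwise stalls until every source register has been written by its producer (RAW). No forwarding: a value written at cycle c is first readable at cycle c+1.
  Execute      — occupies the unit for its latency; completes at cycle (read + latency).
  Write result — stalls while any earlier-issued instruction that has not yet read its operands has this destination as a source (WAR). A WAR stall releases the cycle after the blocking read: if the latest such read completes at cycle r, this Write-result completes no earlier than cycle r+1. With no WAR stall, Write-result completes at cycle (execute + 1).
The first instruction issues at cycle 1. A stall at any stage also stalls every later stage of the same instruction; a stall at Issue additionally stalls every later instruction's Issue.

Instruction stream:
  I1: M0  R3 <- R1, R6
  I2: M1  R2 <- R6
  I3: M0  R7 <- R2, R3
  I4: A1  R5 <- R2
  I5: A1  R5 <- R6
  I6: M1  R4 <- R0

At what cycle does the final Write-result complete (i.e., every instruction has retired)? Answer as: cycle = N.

cycle = 23

1) issue 1, read 2, done 7, write 8
2) issue 2, read 3, done 8, write 9
3) issue 9, read 10, done 15, write 16  <struct: M0 busy until I1 writes@8>
4) issue 10, read 11, done 13, write 14
5) issue 15, read 16, done 18, write 19  <struct: A1 busy until I4 writes@14>
6) issue 16, read 17, done 22, write 23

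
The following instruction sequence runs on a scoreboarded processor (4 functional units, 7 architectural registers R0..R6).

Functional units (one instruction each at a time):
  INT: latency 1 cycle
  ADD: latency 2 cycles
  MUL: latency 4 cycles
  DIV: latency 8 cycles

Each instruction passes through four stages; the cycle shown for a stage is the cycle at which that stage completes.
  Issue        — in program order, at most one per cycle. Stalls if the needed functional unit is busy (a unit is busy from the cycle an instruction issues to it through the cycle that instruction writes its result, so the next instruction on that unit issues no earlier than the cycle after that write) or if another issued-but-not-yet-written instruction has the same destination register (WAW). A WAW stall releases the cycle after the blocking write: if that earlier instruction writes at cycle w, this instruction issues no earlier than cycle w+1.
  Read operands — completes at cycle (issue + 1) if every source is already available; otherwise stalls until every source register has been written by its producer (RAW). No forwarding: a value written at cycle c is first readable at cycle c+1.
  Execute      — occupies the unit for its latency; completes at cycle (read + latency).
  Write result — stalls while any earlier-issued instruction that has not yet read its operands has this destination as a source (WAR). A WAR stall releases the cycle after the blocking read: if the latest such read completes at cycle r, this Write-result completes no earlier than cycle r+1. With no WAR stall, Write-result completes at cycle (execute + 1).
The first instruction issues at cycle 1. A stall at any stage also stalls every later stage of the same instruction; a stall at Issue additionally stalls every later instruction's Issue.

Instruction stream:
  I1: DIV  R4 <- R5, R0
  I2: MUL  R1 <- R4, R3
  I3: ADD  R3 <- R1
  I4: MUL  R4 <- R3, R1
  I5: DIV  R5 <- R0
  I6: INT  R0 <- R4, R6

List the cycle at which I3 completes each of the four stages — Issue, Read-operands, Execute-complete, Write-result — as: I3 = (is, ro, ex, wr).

[I1] 1/2/10/11
[I2] 2/12/16/17  (RAW R4: wait I1 write@11)
[I3] 3/18/20/21  (RAW R1: wait I2 write@17)
[I4] 18/22/26/27  (struct: MUL busy until I2 writes@17; RAW R3: wait I3 write@21)
[I5] 19/20/28/29
[I6] 20/28/29/30  (RAW R4: wait I4 write@27)

I3 = (3, 18, 20, 21)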